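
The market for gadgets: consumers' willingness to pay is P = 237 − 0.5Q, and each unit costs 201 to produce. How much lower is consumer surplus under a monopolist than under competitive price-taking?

CS falls by 972

Under competition P = MC = 201, so Q = (237 − 201)/0.5 = 72.
CS = ½·(237 − 201)·72 = 1296.
Monopoly sets MR = MC: 237 − Q = 201 ⇒ Q = 36, P = 237 − 0.5·36 = 219.
CS = ½·(237 − 219)·36 = 324.
Change in consumer surplus: 324 − 1296 = −972.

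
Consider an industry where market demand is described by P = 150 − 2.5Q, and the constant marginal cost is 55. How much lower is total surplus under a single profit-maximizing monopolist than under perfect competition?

Total surplus falls by 451.25

Competitive firms price at marginal cost: P = 55, giving Q = 38.
CS = ½·(150 − 55)·38 = 1805; PS = (55 − 55)·38 = 0; TS = 1805.
Monopoly sets MR = MC: 150 − 5Q = 55 ⇒ Q = 19, P = 150 − 2.5·19 = 102.5.
CS = ½·(150 − 102.5)·19 = 451.25; PS = (102.5 − 55)·19 = 902.5; TS = 1353.75.
Change in total surplus: 1353.75 − 1805 = −451.25.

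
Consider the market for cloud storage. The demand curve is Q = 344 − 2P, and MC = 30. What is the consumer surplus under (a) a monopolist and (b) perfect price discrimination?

Monopoly: CS = 5041; Perfect PD: CS = 0

Inverting demand: P = 172 − 0.5Q.
Monopoly sets MR = MC: 172 − Q = 30 ⇒ Q = 142, P = 172 − 0.5·142 = 101.
CS = ½·(172 − 101)·142 = 5041.
With perfect price discrimination, output is the efficient level Q = 284 (where demand meets MC), but every buyer pays their willingness to pay: CS = 0 and PS = total surplus.
CS = 0.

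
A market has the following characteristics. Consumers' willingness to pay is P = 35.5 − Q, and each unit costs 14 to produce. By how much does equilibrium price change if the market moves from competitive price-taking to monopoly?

P rises by 10.75

Under competition P = MC = 14, so Q = (35.5 − 14)/1 = 21.5.
The monopolist equates marginal revenue to marginal cost: 35.5 − 2Q = 14, so Q = 10.75. From demand, P = 24.75.
Change in equilibrium price: 24.75 − 14 = 10.75.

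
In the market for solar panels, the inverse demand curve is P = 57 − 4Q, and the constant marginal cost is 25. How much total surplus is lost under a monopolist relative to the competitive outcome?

DWL = 32

Competitive firms price at marginal cost: P = 25, giving Q = 8.
The monopolist equates marginal revenue to marginal cost: 57 − 8Q = 25, so Q = 4. From demand, P = 41.
DWL is the triangle between Q = 4 and Q = 8: ½·(8 − 4)·(41 − 25) = 32.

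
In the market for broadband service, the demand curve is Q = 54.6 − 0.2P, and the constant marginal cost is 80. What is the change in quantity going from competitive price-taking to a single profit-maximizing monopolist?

Inverting demand: P = 273 − 5Q.
Perfect competition: P = MC = 80, so 273 − 5Q = 80 and Q = 38.6.
The monopolist equates marginal revenue to marginal cost: 273 − 10Q = 80, so Q = 19.3. From demand, P = 176.5.
Change in quantity: 19.3 − 38.6 = −19.3.

Quantity falls by 19.3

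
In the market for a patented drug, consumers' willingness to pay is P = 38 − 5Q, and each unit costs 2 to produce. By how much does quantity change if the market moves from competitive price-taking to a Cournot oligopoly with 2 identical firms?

Quantity falls by 2.4

Competitive firms price at marginal cost: P = 2, giving Q = 7.2.
Cournot with 2 identical firms: the symmetric best-response condition is 38 − 15q = 2. Each firm produces q = 2.4, total output Q = 4.8, price P = 14.
Change in quantity: 4.8 − 7.2 = −2.4.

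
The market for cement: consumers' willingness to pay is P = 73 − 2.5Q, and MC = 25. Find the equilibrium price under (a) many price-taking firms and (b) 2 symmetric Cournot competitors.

Competition: P = 25; Cournot: P = 41

Under competition P = MC = 25, so Q = (73 − 25)/2.5 = 19.2.
With 2 symmetric Cournot firms, each firm's FOC gives 73 − 7.5q = 25, so q = 6.4, Q = 2·6.4 = 12.8, and P = 41.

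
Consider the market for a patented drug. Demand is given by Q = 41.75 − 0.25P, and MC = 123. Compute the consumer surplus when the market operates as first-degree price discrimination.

Inverting demand: P = 167 − 4Q.
Under first-degree price discrimination the firm charges each unit its demand price and produces up to where P = MC, i.e. Q = 11. Consumer surplus is zero; producer surplus equals total surplus.
CS = 0.

CS = 0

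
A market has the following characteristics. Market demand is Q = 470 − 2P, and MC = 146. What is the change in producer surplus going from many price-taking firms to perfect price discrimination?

Inverting demand: P = 235 − 0.5Q.
Competitive firms price at marginal cost: P = 146, giving Q = 178.
PS = (146 − 146)·178 = 0.
With perfect price discrimination, output is the efficient level Q = 178 (where demand meets MC), but every buyer pays their willingness to pay: CS = 0 and PS = total surplus.
PS = ½·(235 − 146)·178 = 7921.
Change in producer surplus: 7921 − 0 = 7921.

Producer surplus rises by 7921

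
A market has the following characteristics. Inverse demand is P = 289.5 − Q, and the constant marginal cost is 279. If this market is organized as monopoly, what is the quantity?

A monopolist chooses Q where MR = MC. MR = 289.5 − 2Q; setting this equal to 279 gives Q = 5.25 and P = 284.25.

Q = 5.25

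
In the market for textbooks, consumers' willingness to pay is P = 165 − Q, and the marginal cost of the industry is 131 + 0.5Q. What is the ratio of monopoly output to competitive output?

Q_m/Q_c = 0.6

A monopolist chooses Q where MR = MC. MR = 165 − 2Q; setting this equal to 131 + 0.5Q gives Q = 13.6 and P = 151.4.
Under competition P = MC: 165 − Q = 131 + 0.5Q ⇒ Q = 68/3, P = 427/3.
Ratio Q_m/Q_c = 13.6/(68/3) = 0.6.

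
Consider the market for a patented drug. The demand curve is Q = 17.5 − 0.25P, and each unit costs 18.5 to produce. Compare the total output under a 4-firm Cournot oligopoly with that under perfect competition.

Cournot: Q = 10.3; Competition: Q = 12.875

Inverting demand: P = 70 − 4Q.
In a 4-firm Cournot equilibrium, symmetry and the first-order condition give q = (70 − 18.5)/(20) = 2.575. So Q = 10.3 and P = 28.8.
Perfect competition: P = MC = 18.5, so 70 − 4Q = 18.5 and Q = 12.875.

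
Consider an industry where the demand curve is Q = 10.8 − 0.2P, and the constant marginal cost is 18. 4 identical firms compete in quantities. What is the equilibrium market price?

Inverting demand: P = 54 − 5Q.
Cournot with 4 identical firms: the symmetric best-response condition is 54 − 25q = 18. Each firm produces q = 1.44, total output Q = 5.76, price P = 25.2.

P = 25.2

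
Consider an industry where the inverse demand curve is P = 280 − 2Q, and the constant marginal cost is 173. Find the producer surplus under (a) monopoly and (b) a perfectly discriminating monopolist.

Monopoly: PS = 1431.125; Perfect PD: PS = 2862.25

A monopolist chooses Q where MR = MC. MR = 280 − 4Q; setting this equal to 173 gives Q = 26.75 and P = 226.5.
PS = (226.5 − 173)·26.75 = 1431.125.
With perfect price discrimination, output is the efficient level Q = 53.5 (where demand meets MC), but every buyer pays their willingness to pay: CS = 0 and PS = total surplus.
PS = ½·(280 − 173)·53.5 = 2862.25.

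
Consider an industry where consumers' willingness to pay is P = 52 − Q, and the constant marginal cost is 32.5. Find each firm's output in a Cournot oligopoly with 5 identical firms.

Cournot with 5 identical firms: the symmetric best-response condition is 52 − 6q = 32.5. Each firm produces q = 3.25, total output Q = 16.25, price P = 35.75.

q_i = 3.25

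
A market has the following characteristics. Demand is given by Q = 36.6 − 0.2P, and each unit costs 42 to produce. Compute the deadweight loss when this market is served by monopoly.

Inverting demand: P = 183 − 5Q.
Competitive firms price at marginal cost: P = 42, giving Q = 28.2.
A monopolist chooses Q where MR = MC. MR = 183 − 10Q; setting this equal to 42 gives Q = 14.1 and P = 112.5.
DWL is the triangle between Q = 14.1 and Q = 28.2: ½·(28.2 − 14.1)·(112.5 − 42) = 497.025.

DWL = 497.025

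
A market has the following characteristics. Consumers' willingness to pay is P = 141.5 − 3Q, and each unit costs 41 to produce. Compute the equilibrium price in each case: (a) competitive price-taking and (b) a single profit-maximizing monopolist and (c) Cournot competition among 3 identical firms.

Competition: P = 41; Monopoly: P = 91.25; Cournot: P = 66.125

Competitive firms price at marginal cost: P = 41, giving Q = 33.5.
The monopolist equates marginal revenue to marginal cost: 141.5 − 6Q = 41, so Q = 16.75. From demand, P = 91.25.
In a 3-firm Cournot equilibrium, symmetry and the first-order condition give q = (141.5 − 41)/(12) = 8.375. So Q = 25.125 and P = 66.125.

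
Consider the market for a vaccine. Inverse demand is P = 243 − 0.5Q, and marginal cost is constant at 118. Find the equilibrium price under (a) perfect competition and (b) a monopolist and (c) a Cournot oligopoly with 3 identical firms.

Competition: P = 118; Monopoly: P = 180.5; Cournot: P = 149.25

Under competition P = MC = 118, so Q = (243 − 118)/0.5 = 250.
Monopoly sets MR = MC: 243 − Q = 118 ⇒ Q = 125, P = 243 − 0.5·125 = 180.5.
With 3 symmetric Cournot firms, each firm's FOC gives 243 − 2q = 118, so q = 62.5, Q = 3·62.5 = 187.5, and P = 149.25.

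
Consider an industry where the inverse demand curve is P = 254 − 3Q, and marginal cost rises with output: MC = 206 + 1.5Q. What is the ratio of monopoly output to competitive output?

Q_m/Q_c = 0.6

The monopolist equates marginal revenue to marginal cost: 254 − 6Q = 206 + 1.5Q, so Q = 6.4. From demand, P = 234.8.
Under competition P = MC: 254 − 3Q = 206 + 1.5Q ⇒ Q = 32/3, P = 222.
Ratio Q_m/Q_c = 6.4/(32/3) = 0.6.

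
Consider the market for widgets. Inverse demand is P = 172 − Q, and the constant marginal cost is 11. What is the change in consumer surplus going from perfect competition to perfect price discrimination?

CS falls by 12960.5

Competitive firms price at marginal cost: P = 11, giving Q = 161.
CS = ½·(172 − 11)·161 = 12960.5.
Under first-degree price discrimination the firm charges each unit its demand price and produces up to where P = MC, i.e. Q = 161. Consumer surplus is zero; producer surplus equals total surplus.
CS = 0.
Change in consumer surplus: 0 − 12960.5 = −12960.5.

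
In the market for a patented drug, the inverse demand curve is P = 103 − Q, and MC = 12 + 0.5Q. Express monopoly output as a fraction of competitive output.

A monopolist chooses Q where MR = MC. MR = 103 − 2Q; setting this equal to 12 + 0.5Q gives Q = 36.4 and P = 66.6.
Under competition P = MC: 103 − Q = 12 + 0.5Q ⇒ Q = 182/3, P = 127/3.
Ratio Q_m/Q_c = 36.4/(182/3) = 0.6.

Q_m/Q_c = 0.6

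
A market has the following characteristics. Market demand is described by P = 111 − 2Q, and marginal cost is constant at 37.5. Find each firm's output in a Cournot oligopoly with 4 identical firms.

q_i = 7.35

In a 4-firm Cournot equilibrium, symmetry and the first-order condition give q = (111 − 37.5)/(10) = 7.35. So Q = 29.4 and P = 52.2.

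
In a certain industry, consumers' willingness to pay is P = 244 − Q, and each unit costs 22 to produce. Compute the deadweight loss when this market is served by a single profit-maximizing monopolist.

Perfect competition: P = MC = 22, so 244 − Q = 22 and Q = 222.
Monopoly sets MR = MC: 244 − 2Q = 22 ⇒ Q = 111, P = 244 − 111 = 133.
DWL is the triangle between Q = 111 and Q = 222: ½·(222 − 111)·(133 − 22) = 6160.5.

DWL = 6160.5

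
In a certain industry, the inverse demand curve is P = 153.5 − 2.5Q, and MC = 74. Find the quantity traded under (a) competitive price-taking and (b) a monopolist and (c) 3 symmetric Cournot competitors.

Competition: Q = 31.8; Monopoly: Q = 15.9; Cournot: Q = 23.85

Perfect competition: P = MC = 74, so 153.5 − 2.5Q = 74 and Q = 31.8.
A monopolist chooses Q where MR = MC. MR = 153.5 − 5Q; setting this equal to 74 gives Q = 15.9 and P = 113.75.
In a 3-firm Cournot equilibrium, symmetry and the first-order condition give q = (153.5 − 74)/(10) = 7.95. So Q = 23.85 and P = 93.875.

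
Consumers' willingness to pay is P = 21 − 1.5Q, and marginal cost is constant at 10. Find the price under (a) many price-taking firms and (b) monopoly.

Perfect competition: P = MC = 10, so 21 − 1.5Q = 10 and Q = 22/3.
A monopolist chooses Q where MR = MC. MR = 21 − 3Q; setting this equal to 10 gives Q = 11/3 and P = 15.5.

Competition: P = 10; Monopoly: P = 15.5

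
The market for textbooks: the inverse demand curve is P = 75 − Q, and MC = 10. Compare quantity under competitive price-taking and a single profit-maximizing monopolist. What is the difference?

Quantity falls by 32.5

Under competition P = MC = 10, so Q = (75 − 10)/1 = 65.
A monopolist chooses Q where MR = MC. MR = 75 − 2Q; setting this equal to 10 gives Q = 32.5 and P = 42.5.
Change in quantity: 32.5 − 65 = −32.5.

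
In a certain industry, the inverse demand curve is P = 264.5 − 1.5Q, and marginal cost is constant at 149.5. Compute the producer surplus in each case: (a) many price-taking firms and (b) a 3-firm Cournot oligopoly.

Competitive firms price at marginal cost: P = 149.5, giving Q = 230/3.
PS = (149.5 − 149.5)·230/3 = 0.
With 3 symmetric Cournot firms, each firm's FOC gives 264.5 − 6q = 149.5, so q = 115/6, Q = 3·115/6 = 57.5, and P = 178.25.
PS = (178.25 − 149.5)·57.5 = 1653.125.

Competition: PS = 0; Cournot: PS = 1653.125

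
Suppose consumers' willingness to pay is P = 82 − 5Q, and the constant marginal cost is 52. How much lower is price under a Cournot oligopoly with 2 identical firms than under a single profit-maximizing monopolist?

P falls by 5

Monopoly sets MR = MC: 82 − 10Q = 52 ⇒ Q = 3, P = 82 − 5·3 = 67.
In a 2-firm Cournot equilibrium, symmetry and the first-order condition give q = (82 − 52)/(15) = 2. So Q = 4 and P = 62.
Change in price: 62 − 67 = −5.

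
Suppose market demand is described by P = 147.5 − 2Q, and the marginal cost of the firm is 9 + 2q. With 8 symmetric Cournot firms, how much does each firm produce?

In a 8-firm Cournot equilibrium, symmetry and the first-order condition give q = (147.5 − 9)/(20) = 6.925. So Q = 55.4 and P = 36.7.

q_i = 6.925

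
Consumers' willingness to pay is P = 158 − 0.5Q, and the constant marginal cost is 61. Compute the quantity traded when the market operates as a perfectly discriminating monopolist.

Q = 194

A perfectly discriminating monopolist sells every unit with P(Q) ≥ MC(Q), so output equals the competitive quantity Q = 194. Each buyer pays their reservation price, so CS = 0 and the firm captures all surplus.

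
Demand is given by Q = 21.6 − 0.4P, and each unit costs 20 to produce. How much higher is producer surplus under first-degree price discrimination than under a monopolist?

Inverting demand: P = 54 − 2.5Q.
Monopoly sets MR = MC: 54 − 5Q = 20 ⇒ Q = 6.8, P = 54 − 2.5·6.8 = 37.
PS = (37 − 20)·6.8 = 115.6.
With perfect price discrimination, output is the efficient level Q = 13.6 (where demand meets MC), but every buyer pays their willingness to pay: CS = 0 and PS = total surplus.
PS = ½·(54 − 20)·13.6 = 231.2.
Change in producer surplus: 231.2 − 115.6 = 115.6.

Producer surplus rises by 115.6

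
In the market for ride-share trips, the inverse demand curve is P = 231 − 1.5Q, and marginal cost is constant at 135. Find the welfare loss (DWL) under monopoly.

DWL = 768

Competitive firms price at marginal cost: P = 135, giving Q = 64.
The monopolist equates marginal revenue to marginal cost: 231 − 3Q = 135, so Q = 32. From demand, P = 183.
DWL is the triangle between Q = 32 and Q = 64: ½·(64 − 32)·(183 − 135) = 768.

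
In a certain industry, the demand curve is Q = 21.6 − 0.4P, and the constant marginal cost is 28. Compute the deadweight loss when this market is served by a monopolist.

Inverting demand: P = 54 − 2.5Q.
Under competition P = MC = 28, so Q = (54 − 28)/2.5 = 10.4.
Monopoly sets MR = MC: 54 − 5Q = 28 ⇒ Q = 5.2, P = 54 − 2.5·5.2 = 41.
DWL is the triangle between Q = 5.2 and Q = 10.4: ½·(10.4 − 5.2)·(41 − 28) = 33.8.

DWL = 33.8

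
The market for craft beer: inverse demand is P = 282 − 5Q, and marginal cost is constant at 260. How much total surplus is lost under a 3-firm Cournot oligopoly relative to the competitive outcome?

Competitive firms price at marginal cost: P = 260, giving Q = 4.4.
With 3 symmetric Cournot firms, each firm's FOC gives 282 − 20q = 260, so q = 1.1, Q = 3·1.1 = 3.3, and P = 265.5.
DWL is the triangle between Q = 3.3 and Q = 4.4: ½·(4.4 − 3.3)·(265.5 − 260) = 3.025.

DWL = 3.025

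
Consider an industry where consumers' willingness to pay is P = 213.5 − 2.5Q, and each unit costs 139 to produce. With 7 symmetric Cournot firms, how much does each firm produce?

q_i = 3.725

With 7 symmetric Cournot firms, each firm's FOC gives 213.5 − 20q = 139, so q = 3.725, Q = 7·3.725 = 26.075, and P = 2373/16.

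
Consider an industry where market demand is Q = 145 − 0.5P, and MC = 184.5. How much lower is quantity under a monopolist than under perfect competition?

Quantity falls by 26.375

Inverting demand: P = 290 − 2Q.
Under competition P = MC = 184.5, so Q = (290 − 184.5)/2 = 52.75.
Monopoly sets MR = MC: 290 − 4Q = 184.5 ⇒ Q = 26.375, P = 290 − 2·26.375 = 237.25.
Change in quantity: 26.375 − 52.75 = −26.375.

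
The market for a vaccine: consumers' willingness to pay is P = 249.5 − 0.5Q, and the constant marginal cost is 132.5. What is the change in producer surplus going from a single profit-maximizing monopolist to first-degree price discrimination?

A monopolist chooses Q where MR = MC. MR = 249.5 − Q; setting this equal to 132.5 gives Q = 117 and P = 191.
PS = (191 − 132.5)·117 = 6844.5.
Under first-degree price discrimination the firm charges each unit its demand price and produces up to where P = MC, i.e. Q = 234. Consumer surplus is zero; producer surplus equals total surplus.
PS = ½·(249.5 − 132.5)·234 = 13689.
Change in producer surplus: 13689 − 6844.5 = 6844.5.

PS rises by 6844.5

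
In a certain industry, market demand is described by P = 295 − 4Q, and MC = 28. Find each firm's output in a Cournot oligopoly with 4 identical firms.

With 4 symmetric Cournot firms, each firm's FOC gives 295 − 20q = 28, so q = 13.35, Q = 4·13.35 = 53.4, and P = 81.4.

q_i = 13.35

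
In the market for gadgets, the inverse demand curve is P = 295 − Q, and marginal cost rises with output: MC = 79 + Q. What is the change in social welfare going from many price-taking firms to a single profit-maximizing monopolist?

Under competition P = MC: 295 − Q = 79 + Q ⇒ Q = 108, P = 187.
CS = ½·(295 − 187)·108 = 5832; PS = (187·108 − 79·108 − ½·1·108²) = 5832; TS = 11664.
A monopolist chooses Q where MR = MC. MR = 295 − 2Q; setting this equal to 79 + Q gives Q = 72 and P = 223.
CS = ½·(295 − 223)·72 = 2592; PS = (223·72 − 79·72 − ½·1·72²) = 7776; TS = 10368.
Change in social welfare: 10368 − 11664 = −1296.

Social welfare falls by 1296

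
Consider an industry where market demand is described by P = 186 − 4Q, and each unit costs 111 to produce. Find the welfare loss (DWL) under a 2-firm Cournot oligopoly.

DWL = 78.125

Perfect competition: P = MC = 111, so 186 − 4Q = 111 and Q = 18.75.
With 2 symmetric Cournot firms, each firm's FOC gives 186 − 12q = 111, so q = 6.25, Q = 2·6.25 = 12.5, and P = 136.
DWL is the triangle between Q = 12.5 and Q = 18.75: ½·(18.75 − 12.5)·(136 − 111) = 78.125.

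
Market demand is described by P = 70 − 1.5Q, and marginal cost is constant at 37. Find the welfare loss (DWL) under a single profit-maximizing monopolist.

Competitive firms price at marginal cost: P = 37, giving Q = 22.
A monopolist chooses Q where MR = MC. MR = 70 − 3Q; setting this equal to 37 gives Q = 11 and P = 53.5.
DWL is the triangle between Q = 11 and Q = 22: ½·(22 − 11)·(53.5 − 37) = 90.75.

DWL = 90.75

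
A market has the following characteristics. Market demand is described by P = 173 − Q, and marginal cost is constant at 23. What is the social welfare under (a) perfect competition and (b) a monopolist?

Perfect competition: P = MC = 23, so 173 − Q = 23 and Q = 150.
CS = ½·(173 − 23)·150 = 11250; PS = (23 − 23)·150 = 0; TS = 11250.
Monopoly sets MR = MC: 173 − 2Q = 23 ⇒ Q = 75, P = 173 − 75 = 98.
CS = ½·(173 − 98)·75 = 2812.5; PS = (98 − 23)·75 = 5625; TS = 8437.5.

Competition: TS = 11250; Monopoly: TS = 8437.5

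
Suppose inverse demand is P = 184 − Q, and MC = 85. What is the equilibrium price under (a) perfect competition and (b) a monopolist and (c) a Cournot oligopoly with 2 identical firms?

Competitive firms price at marginal cost: P = 85, giving Q = 99.
Monopoly sets MR = MC: 184 − 2Q = 85 ⇒ Q = 49.5, P = 184 − 49.5 = 134.5.
With 2 symmetric Cournot firms, each firm's FOC gives 184 − 3q = 85, so q = 33, Q = 2·33 = 66, and P = 118.

Competition: P = 85; Monopoly: P = 134.5; Cournot: P = 118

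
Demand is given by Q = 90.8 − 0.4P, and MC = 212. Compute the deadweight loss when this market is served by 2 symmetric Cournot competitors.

Inverting demand: P = 227 − 2.5Q.
Perfect competition: P = MC = 212, so 227 − 2.5Q = 212 and Q = 6.
Cournot with 2 identical firms: the symmetric best-response condition is 227 − 7.5q = 212. Each firm produces q = 2, total output Q = 4, price P = 217.
DWL is the triangle between Q = 4 and Q = 6: ½·(6 − 4)·(217 − 212) = 5.

DWL = 5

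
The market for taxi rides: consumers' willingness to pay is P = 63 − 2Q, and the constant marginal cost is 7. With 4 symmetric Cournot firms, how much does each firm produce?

q_i = 5.6

Cournot with 4 identical firms: the symmetric best-response condition is 63 − 10q = 7. Each firm produces q = 5.6, total output Q = 22.4, price P = 18.2.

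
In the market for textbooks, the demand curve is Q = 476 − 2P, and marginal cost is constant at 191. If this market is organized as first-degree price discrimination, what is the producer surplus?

Inverting demand: P = 238 − 0.5Q.
A perfectly discriminating monopolist sells every unit with P(Q) ≥ MC(Q), so output equals the competitive quantity Q = 94. Each buyer pays their reservation price, so CS = 0 and the firm captures all surplus.
PS = ½·(238 − 191)·94 = 2209.

PS = 2209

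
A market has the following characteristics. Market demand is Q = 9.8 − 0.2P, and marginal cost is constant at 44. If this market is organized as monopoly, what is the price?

P = 46.5

Inverting demand: P = 49 − 5Q.
The monopolist equates marginal revenue to marginal cost: 49 − 10Q = 44, so Q = 0.5. From demand, P = 46.5.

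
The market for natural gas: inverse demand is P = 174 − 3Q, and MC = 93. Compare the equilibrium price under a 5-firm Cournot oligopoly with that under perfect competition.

Cournot: P = 106.5; Competition: P = 93

With 5 symmetric Cournot firms, each firm's FOC gives 174 − 18q = 93, so q = 4.5, Q = 5·4.5 = 22.5, and P = 106.5.
Under competition P = MC = 93, so Q = (174 − 93)/3 = 27.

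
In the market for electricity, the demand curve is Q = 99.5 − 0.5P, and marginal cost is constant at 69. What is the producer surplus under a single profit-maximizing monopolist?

Inverting demand: P = 199 − 2Q.
Monopoly sets MR = MC: 199 − 4Q = 69 ⇒ Q = 32.5, P = 199 − 2·32.5 = 134.
PS = (134 − 69)·32.5 = 2112.5.

PS = 2112.5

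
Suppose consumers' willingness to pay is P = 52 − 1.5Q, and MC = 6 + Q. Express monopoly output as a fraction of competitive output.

Q_m/Q_c = 0.625

A monopolist chooses Q where MR = MC. MR = 52 − 3Q; setting this equal to 6 + Q gives Q = 11.5 and P = 34.75.
Competitive equilibrium sets price equal to marginal cost: 52 − 1.5Q = 6 + Q, so Q = 18.4 and P = 24.4.
Ratio Q_m/Q_c = 11.5/18.4 = 0.625.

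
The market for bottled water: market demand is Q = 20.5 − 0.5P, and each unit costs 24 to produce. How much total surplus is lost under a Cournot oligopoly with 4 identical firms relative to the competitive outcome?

Inverting demand: P = 41 − 2Q.
Competitive firms price at marginal cost: P = 24, giving Q = 8.5.
Cournot with 4 identical firms: the symmetric best-response condition is 41 − 10q = 24. Each firm produces q = 1.7, total output Q = 6.8, price P = 27.4.
DWL is the triangle between Q = 6.8 and Q = 8.5: ½·(8.5 − 6.8)·(27.4 − 24) = 2.89.

DWL = 2.89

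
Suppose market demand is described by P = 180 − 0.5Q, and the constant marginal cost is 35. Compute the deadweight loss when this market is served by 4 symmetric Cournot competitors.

Under competition P = MC = 35, so Q = (180 − 35)/0.5 = 290.
With 4 symmetric Cournot firms, each firm's FOC gives 180 − 2.5q = 35, so q = 58, Q = 4·58 = 232, and P = 64.
DWL is the triangle between Q = 232 and Q = 290: ½·(290 − 232)·(64 − 35) = 841.

DWL = 841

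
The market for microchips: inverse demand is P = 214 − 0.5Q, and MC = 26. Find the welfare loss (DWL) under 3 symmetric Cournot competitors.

Competitive firms price at marginal cost: P = 26, giving Q = 376.
Cournot with 3 identical firms: the symmetric best-response condition is 214 − 2q = 26. Each firm produces q = 94, total output Q = 282, price P = 73.
DWL is the triangle between Q = 282 and Q = 376: ½·(376 − 282)·(73 − 26) = 2209.

DWL = 2209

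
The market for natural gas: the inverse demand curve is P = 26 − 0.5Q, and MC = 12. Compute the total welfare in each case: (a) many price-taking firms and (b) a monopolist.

Competition: TS = 196; Monopoly: TS = 147

Competitive firms price at marginal cost: P = 12, giving Q = 28.
CS = ½·(26 − 12)·28 = 196; PS = (12 − 12)·28 = 0; TS = 196.
Monopoly sets MR = MC: 26 − Q = 12 ⇒ Q = 14, P = 26 − 0.5·14 = 19.
CS = ½·(26 − 19)·14 = 49; PS = (19 − 12)·14 = 98; TS = 147.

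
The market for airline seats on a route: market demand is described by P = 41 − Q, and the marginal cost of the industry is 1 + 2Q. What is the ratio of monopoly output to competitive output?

Q_m/Q_c = 0.75

Monopoly sets MR = MC: 41 − 2Q = 1 + 2Q ⇒ Q = 10, P = 41 − 10 = 31.
Competitive equilibrium sets price equal to marginal cost: 41 − Q = 1 + 2Q, so Q = 40/3 and P = 83/3.
Ratio Q_m/Q_c = 10/(40/3) = 0.75.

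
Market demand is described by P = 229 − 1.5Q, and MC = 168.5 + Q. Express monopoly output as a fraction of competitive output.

Q_m/Q_c = 0.625

Monopoly sets MR = MC: 229 − 3Q = 168.5 + Q ⇒ Q = 15.125, P = 229 − 1.5·15.125 = 3301/16.
Under competition P = MC: 229 − 1.5Q = 168.5 + Q ⇒ Q = 24.2, P = 192.7.
Ratio Q_m/Q_c = 15.125/24.2 = 0.625.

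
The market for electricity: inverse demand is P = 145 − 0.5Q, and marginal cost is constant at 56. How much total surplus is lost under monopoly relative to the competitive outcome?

DWL = 1980.25

Perfect competition: P = MC = 56, so 145 − 0.5Q = 56 and Q = 178.
Monopoly sets MR = MC: 145 − Q = 56 ⇒ Q = 89, P = 145 − 0.5·89 = 100.5.
DWL is the triangle between Q = 89 and Q = 178: ½·(178 − 89)·(100.5 − 56) = 1980.25.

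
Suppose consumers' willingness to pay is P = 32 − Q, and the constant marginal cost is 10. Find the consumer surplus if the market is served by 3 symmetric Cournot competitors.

CS = 136.125

With 3 symmetric Cournot firms, each firm's FOC gives 32 − 4q = 10, so q = 5.5, Q = 3·5.5 = 16.5, and P = 15.5.
CS = ½·(32 − 15.5)·16.5 = 136.125.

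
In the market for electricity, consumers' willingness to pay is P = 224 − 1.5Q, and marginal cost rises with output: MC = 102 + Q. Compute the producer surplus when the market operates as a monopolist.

PS = 1860.5

A monopolist chooses Q where MR = MC. MR = 224 − 3Q; setting this equal to 102 + Q gives Q = 30.5 and P = 178.25.
PS = P·Q − VC(Q) = 178.25·30.5 − (102·30.5 + ½·1·30.5²) = 1860.5.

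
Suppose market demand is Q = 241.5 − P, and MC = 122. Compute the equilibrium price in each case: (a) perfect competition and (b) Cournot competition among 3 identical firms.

Inverting demand: P = 241.5 − Q.
Competitive firms price at marginal cost: P = 122, giving Q = 119.5.
Cournot with 3 identical firms: the symmetric best-response condition is 241.5 − 4q = 122. Each firm produces q = 29.875, total output Q = 89.625, price P = 151.875.

Competition: P = 122; Cournot: P = 151.875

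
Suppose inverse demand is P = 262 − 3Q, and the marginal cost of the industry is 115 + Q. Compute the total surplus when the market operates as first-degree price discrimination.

TS = 2701.125

A perfectly discriminating monopolist sells every unit with P(Q) ≥ MC(Q), so output equals the competitive quantity Q = 36.75. Each buyer pays their reservation price, so CS = 0 and the firm captures all surplus.
TS = 2701.125 (equal to competitive TS).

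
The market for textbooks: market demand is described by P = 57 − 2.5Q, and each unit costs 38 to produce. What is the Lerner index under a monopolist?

A monopolist chooses Q where MR = MC. MR = 57 − 5Q; setting this equal to 38 gives Q = 3.8 and P = 47.5.
Lerner index = (P − MC)/P = (47.5 − 38)/47.5 = 0.2.

Lerner index = 0.2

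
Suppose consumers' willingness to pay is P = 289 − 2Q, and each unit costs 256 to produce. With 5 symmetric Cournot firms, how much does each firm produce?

q_i = 2.75

With 5 symmetric Cournot firms, each firm's FOC gives 289 − 12q = 256, so q = 2.75, Q = 5·2.75 = 13.75, and P = 261.5.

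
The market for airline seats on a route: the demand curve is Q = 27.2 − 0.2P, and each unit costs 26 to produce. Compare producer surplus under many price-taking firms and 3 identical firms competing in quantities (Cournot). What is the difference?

Producer surplus rises by 453.75

Inverting demand: P = 136 − 5Q.
Under competition P = MC = 26, so Q = (136 − 26)/5 = 22.
PS = (26 − 26)·22 = 0.
In a 3-firm Cournot equilibrium, symmetry and the first-order condition give q = (136 − 26)/(20) = 5.5. So Q = 16.5 and P = 53.5.
PS = (53.5 − 26)·16.5 = 453.75.
Change in producer surplus: 453.75 − 0 = 453.75.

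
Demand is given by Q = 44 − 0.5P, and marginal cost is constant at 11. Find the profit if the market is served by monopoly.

Inverting demand: P = 88 − 2Q.
A monopolist chooses Q where MR = MC. MR = 88 − 4Q; setting this equal to 11 gives Q = 19.25 and P = 49.5.
Profit = (49.5 − 11)·19.25 = 741.125.

Profit = 741.125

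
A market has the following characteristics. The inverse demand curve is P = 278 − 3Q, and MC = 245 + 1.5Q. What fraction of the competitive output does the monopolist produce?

Q_m/Q_c = 0.6

Monopoly sets MR = MC: 278 − 6Q = 245 + 1.5Q ⇒ Q = 4.4, P = 278 − 3·4.4 = 264.8.
Under competition P = MC: 278 − 3Q = 245 + 1.5Q ⇒ Q = 22/3, P = 256.
Ratio Q_m/Q_c = 4.4/(22/3) = 0.6.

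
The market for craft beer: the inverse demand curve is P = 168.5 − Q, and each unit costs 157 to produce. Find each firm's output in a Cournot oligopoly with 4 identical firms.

q_i = 2.3

In a 4-firm Cournot equilibrium, symmetry and the first-order condition give q = (168.5 − 157)/(5) = 2.3. So Q = 9.2 and P = 159.3.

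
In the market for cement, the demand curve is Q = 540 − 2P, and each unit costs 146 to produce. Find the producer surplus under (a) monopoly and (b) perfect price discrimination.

Monopoly: PS = 7688; Perfect PD: PS = 15376

Inverting demand: P = 270 − 0.5Q.
Monopoly sets MR = MC: 270 − Q = 146 ⇒ Q = 124, P = 270 − 0.5·124 = 208.
PS = (208 − 146)·124 = 7688.
Under first-degree price discrimination the firm charges each unit its demand price and produces up to where P = MC, i.e. Q = 248. Consumer surplus is zero; producer surplus equals total surplus.
PS = ½·(270 − 146)·248 = 15376.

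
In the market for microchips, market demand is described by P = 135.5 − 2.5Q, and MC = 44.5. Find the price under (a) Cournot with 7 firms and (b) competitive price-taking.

With 7 symmetric Cournot firms, each firm's FOC gives 135.5 − 20q = 44.5, so q = 4.55, Q = 7·4.55 = 31.85, and P = 55.875.
Under competition P = MC = 44.5, so Q = (135.5 − 44.5)/2.5 = 36.4.

Cournot: P = 55.875; Competition: P = 44.5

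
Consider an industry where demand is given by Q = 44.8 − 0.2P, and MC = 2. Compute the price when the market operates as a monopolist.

P = 113

Inverting demand: P = 224 − 5Q.
A monopolist chooses Q where MR = MC. MR = 224 − 10Q; setting this equal to 2 gives Q = 22.2 and P = 113.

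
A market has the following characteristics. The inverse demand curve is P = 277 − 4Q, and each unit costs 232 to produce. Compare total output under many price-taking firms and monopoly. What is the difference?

Under competition P = MC = 232, so Q = (277 − 232)/4 = 11.25.
The monopolist equates marginal revenue to marginal cost: 277 − 8Q = 232, so Q = 5.625. From demand, P = 254.5.
Change in total output: 5.625 − 11.25 = −5.625.

Q falls by 5.625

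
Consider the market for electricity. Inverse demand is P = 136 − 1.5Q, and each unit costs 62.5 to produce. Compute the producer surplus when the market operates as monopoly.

Monopoly sets MR = MC: 136 − 3Q = 62.5 ⇒ Q = 24.5, P = 136 − 1.5·24.5 = 99.25.
PS = (99.25 − 62.5)·24.5 = 900.375.

PS = 900.375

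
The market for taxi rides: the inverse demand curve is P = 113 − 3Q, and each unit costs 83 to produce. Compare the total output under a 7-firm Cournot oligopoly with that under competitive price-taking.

Cournot: Q = 8.75; Competition: Q = 10

In a 7-firm Cournot equilibrium, symmetry and the first-order condition give q = (113 − 83)/(24) = 1.25. So Q = 8.75 and P = 86.75.
Perfect competition: P = MC = 83, so 113 − 3Q = 83 and Q = 10.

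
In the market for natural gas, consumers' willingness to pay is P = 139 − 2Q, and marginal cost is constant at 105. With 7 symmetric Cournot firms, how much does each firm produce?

With 7 symmetric Cournot firms, each firm's FOC gives 139 − 16q = 105, so q = 2.125, Q = 7·2.125 = 14.875, and P = 109.25.

q_i = 2.125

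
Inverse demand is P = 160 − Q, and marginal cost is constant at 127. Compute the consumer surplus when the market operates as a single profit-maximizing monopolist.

The monopolist equates marginal revenue to marginal cost: 160 − 2Q = 127, so Q = 16.5. From demand, P = 143.5.
CS = ½·(160 − 143.5)·16.5 = 136.125.

CS = 136.125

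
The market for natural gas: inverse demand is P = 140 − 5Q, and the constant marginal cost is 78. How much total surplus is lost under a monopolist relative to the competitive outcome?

Under competition P = MC = 78, so Q = (140 − 78)/5 = 12.4.
The monopolist equates marginal revenue to marginal cost: 140 − 10Q = 78, so Q = 6.2. From demand, P = 109.
DWL is the triangle between Q = 6.2 and Q = 12.4: ½·(12.4 − 6.2)·(109 − 78) = 96.1.

DWL = 96.1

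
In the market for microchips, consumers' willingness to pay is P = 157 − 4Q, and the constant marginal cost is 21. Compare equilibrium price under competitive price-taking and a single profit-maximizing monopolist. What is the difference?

P rises by 68

Under competition P = MC = 21, so Q = (157 − 21)/4 = 34.
Monopoly sets MR = MC: 157 − 8Q = 21 ⇒ Q = 17, P = 157 − 4·17 = 89.
Change in equilibrium price: 89 − 21 = 68.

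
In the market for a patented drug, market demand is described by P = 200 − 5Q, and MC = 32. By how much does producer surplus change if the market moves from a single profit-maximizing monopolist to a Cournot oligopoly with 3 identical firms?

Producer surplus falls by 352.8

The monopolist equates marginal revenue to marginal cost: 200 − 10Q = 32, so Q = 16.8. From demand, P = 116.
PS = (116 − 32)·16.8 = 1411.2.
Cournot with 3 identical firms: the symmetric best-response condition is 200 − 20q = 32. Each firm produces q = 8.4, total output Q = 25.2, price P = 74.
PS = (74 − 32)·25.2 = 1058.4.
Change in producer surplus: 1058.4 − 1411.2 = −352.8.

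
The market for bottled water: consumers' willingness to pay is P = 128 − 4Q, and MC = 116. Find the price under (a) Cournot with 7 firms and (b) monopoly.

Cournot: P = 117.5; Monopoly: P = 122

In a 7-firm Cournot equilibrium, symmetry and the first-order condition give q = (128 − 116)/(32) = 0.375. So Q = 2.625 and P = 117.5.
Monopoly sets MR = MC: 128 − 8Q = 116 ⇒ Q = 1.5, P = 128 − 4·1.5 = 122.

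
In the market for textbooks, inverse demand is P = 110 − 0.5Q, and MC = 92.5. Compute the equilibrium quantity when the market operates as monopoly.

Q = 17.5

Monopoly sets MR = MC: 110 − Q = 92.5 ⇒ Q = 17.5, P = 110 − 0.5·17.5 = 101.25.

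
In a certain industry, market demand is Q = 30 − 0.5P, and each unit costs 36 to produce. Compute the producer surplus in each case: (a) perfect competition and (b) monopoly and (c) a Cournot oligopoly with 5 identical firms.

Competition: PS = 0; Monopoly: PS = 72; Cournot: PS = 40

Inverting demand: P = 60 − 2Q.
Under competition P = MC = 36, so Q = (60 − 36)/2 = 12.
PS = (36 − 36)·12 = 0.
The monopolist equates marginal revenue to marginal cost: 60 − 4Q = 36, so Q = 6. From demand, P = 48.
PS = (48 − 36)·6 = 72.
With 5 symmetric Cournot firms, each firm's FOC gives 60 − 12q = 36, so q = 2, Q = 5·2 = 10, and P = 40.
PS = (40 − 36)·10 = 40.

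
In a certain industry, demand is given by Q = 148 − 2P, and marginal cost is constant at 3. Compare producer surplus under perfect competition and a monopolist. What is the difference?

PS rises by 2520.5

Inverting demand: P = 74 − 0.5Q.
Under competition P = MC = 3, so Q = (74 − 3)/0.5 = 142.
PS = (3 − 3)·142 = 0.
The monopolist equates marginal revenue to marginal cost: 74 − Q = 3, so Q = 71. From demand, P = 38.5.
PS = (38.5 − 3)·71 = 2520.5.
Change in producer surplus: 2520.5 − 0 = 2520.5.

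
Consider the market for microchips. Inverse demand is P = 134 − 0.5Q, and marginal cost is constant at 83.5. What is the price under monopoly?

Monopoly sets MR = MC: 134 − Q = 83.5 ⇒ Q = 50.5, P = 134 − 0.5·50.5 = 108.75.

P = 108.75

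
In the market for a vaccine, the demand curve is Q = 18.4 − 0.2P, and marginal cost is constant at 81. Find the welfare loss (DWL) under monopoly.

Inverting demand: P = 92 − 5Q.
Competitive firms price at marginal cost: P = 81, giving Q = 2.2.
A monopolist chooses Q where MR = MC. MR = 92 − 10Q; setting this equal to 81 gives Q = 1.1 and P = 86.5.
DWL is the triangle between Q = 1.1 and Q = 2.2: ½·(2.2 − 1.1)·(86.5 − 81) = 3.025.

DWL = 3.025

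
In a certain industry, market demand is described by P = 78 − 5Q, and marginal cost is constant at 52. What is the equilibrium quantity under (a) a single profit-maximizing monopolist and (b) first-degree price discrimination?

Monopoly: Q = 2.6; Perfect PD: Q = 5.2

A monopolist chooses Q where MR = MC. MR = 78 − 10Q; setting this equal to 52 gives Q = 2.6 and P = 65.
Under first-degree price discrimination the firm charges each unit its demand price and produces up to where P = MC, i.e. Q = 5.2. Consumer surplus is zero; producer surplus equals total surplus.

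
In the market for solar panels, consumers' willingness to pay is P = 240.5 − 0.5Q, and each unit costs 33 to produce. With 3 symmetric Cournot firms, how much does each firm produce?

Cournot with 3 identical firms: the symmetric best-response condition is 240.5 − 2q = 33. Each firm produces q = 103.75, total output Q = 311.25, price P = 84.875.

q_i = 103.75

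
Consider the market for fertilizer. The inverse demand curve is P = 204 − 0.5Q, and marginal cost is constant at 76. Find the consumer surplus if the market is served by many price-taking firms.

Perfect competition: P = MC = 76, so 204 − 0.5Q = 76 and Q = 256.
CS = ½·(204 − 76)·256 = 16384.

CS = 16384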